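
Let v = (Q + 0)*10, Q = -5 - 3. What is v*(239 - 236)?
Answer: -240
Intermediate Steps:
Q = -8
v = -80 (v = (-8 + 0)*10 = -8*10 = -80)
v*(239 - 236) = -80*(239 - 236) = -80*3 = -240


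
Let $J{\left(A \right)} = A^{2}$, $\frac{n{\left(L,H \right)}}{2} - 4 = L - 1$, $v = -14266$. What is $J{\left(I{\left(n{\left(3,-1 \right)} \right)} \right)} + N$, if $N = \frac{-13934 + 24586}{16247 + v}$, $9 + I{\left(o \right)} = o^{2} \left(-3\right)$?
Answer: $\frac{385277513}{1981} \approx 1.9449 \cdot 10^{5}$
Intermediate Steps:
$n{\left(L,H \right)} = 6 + 2 L$ ($n{\left(L,H \right)} = 8 + 2 \left(L - 1\right) = 8 + 2 \left(-1 + L\right) = 8 + \left(-2 + 2 L\right) = 6 + 2 L$)
$I{\left(o \right)} = -9 - 3 o^{2}$ ($I{\left(o \right)} = -9 + o^{2} \left(-3\right) = -9 - 3 o^{2}$)
$N = \frac{10652}{1981}$ ($N = \frac{-13934 + 24586}{16247 - 14266} = \frac{10652}{1981} \approx 5.3771$)
$J{\left(I{\left(n{\left(3,-1 \right)} \right)} \right)} + N = \left(-9 - 3 \left(6 + 2 \cdot 3\right)^{2}\right)^{2} + \frac{10652}{1981} = \left(-9 - 3 \left(6 + 6\right)^{2}\right)^{2} + \frac{10652}{1981} = \left(-9 - 3 \cdot 12^{2}\right)^{2} + \frac{10652}{1981} = \left(-9 - 432\right)^{2} + \frac{10652}{1981} = \left(-441\right)^{2} + \frac{10652}{1981} = 194481 + \frac{10652}{1981} = \frac{385277513}{1981}$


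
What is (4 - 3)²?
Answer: 1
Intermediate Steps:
(4 - 3)² = 1² = 1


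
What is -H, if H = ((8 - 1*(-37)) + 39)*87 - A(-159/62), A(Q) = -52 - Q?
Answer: -456161/62 ≈ -7357.4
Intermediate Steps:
H = 456161/62 (H = ((8 - 1*(-37)) + 39)*87 - (-52 - (-159)/62) = ((8 + 37) + 39)*87 - (-52 - (-159)/62) = (45 + 39)*87 - (-52 - 1*(-159/62)) = 84*87 - (-52 + 159/62) = 7308 - 1*(-3065/62) = 7308 + 3065/62 = 456161/62 ≈ 7357.4)
-H = -1*456161/62 = -456161/62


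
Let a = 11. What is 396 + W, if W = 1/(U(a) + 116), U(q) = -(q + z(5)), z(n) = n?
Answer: 39601/100 ≈ 396.01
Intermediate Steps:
U(q) = -5 - q (U(q) = -(q + 5) = -(5 + q) = -5 - q)
W = 1/100 (W = 1/((-5 - 1*11) + 116) = 1/((-5 - 11) + 116) = 1/(-16 + 116) = 1/100 ≈ 0.010000)
396 + W = 396 + 1/100 = 39601/100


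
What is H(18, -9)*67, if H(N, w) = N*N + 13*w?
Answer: 13869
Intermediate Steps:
H(N, w) = N² + 13*w
H(18, -9)*67 = (18² + 13*(-9))*67 = (324 - 117)*67 = 207*67 = 13869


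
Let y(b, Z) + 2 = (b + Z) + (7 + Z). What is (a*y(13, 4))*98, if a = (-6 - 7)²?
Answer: 430612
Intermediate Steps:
a = 169 (a = (-13)² = 169)
y(b, Z) = 5 + b + 2*Z (y(b, Z) = -2 + ((b + Z) + (7 + Z)) = -2 + ((Z + b) + (7 + Z)) = -2 + (7 + b + 2*Z) = 5 + b + 2*Z)
(a*y(13, 4))*98 = (169*(5 + 13 + 2*4))*98 = (169*(5 + 13 + 8))*98 = (169*26)*98 = 4394*98 = 430612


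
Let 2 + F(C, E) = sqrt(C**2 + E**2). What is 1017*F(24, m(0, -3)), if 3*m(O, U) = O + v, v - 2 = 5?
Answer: -2034 + 339*sqrt(5233) ≈ 22489.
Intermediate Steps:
v = 7 (v = 2 + 5 = 7)
m(O, U) = 7/3 + O/3 (m(O, U) = (O + 7)/3 = (7 + O)/3 = 7/3 + O/3)
F(C, E) = -2 + sqrt(C**2 + E**2)
1017*F(24, m(0, -3)) = 1017*(-2 + sqrt(24**2 + (7/3 + (1/3)*0)**2)) = 1017*(-2 + sqrt(576 + (7/3 + 0)**2)) = 1017*(-2 + sqrt(576 + (7/3)**2)) = 1017*(-2 + sqrt(576 + 49/9)) = 1017*(-2 + sqrt(5233/9)) = 1017*(-2 + sqrt(5233)/3) = -2034 + 339*sqrt(5233)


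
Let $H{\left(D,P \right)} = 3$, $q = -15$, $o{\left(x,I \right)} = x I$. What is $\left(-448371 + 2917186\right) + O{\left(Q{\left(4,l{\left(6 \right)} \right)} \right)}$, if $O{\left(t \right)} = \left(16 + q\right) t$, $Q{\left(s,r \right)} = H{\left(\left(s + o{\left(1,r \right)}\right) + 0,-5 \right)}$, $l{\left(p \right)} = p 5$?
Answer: $2468818$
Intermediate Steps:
$o{\left(x,I \right)} = I x$
$l{\left(p \right)} = 5 p$
$Q{\left(s,r \right)} = 3$
$O{\left(t \right)} = t$ ($O{\left(t \right)} = \left(16 - 15\right) t = 1 t = t$)
$\left(-448371 + 2917186\right) + O{\left(Q{\left(4,l{\left(6 \right)} \right)} \right)} = \left(-448371 + 2917186\right) + 3 = 2468815 + 3 = 2468818$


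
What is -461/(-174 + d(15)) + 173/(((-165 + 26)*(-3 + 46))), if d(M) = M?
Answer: 2727890/950343 ≈ 2.8704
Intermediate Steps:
-461/(-174 + d(15)) + 173/(((-165 + 26)*(-3 + 46))) = -461/(-174 + 15) + 173/(((-165 + 26)*(-3 + 46))) = -461/(-159) + 173/((-139*43)) = -461*(-1/159) + 173/(-5977) = 461/159 + 173*(-1/5977) = 461/159 - 173/5977 = 2727890/950343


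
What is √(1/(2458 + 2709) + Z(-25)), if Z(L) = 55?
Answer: √1468389062/5167 ≈ 7.4162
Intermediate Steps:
√(1/(2458 + 2709) + Z(-25)) = √(1/(2458 + 2709) + 55) = √(1/5167 + 55) = √(284186/5167) = √1468389062/5167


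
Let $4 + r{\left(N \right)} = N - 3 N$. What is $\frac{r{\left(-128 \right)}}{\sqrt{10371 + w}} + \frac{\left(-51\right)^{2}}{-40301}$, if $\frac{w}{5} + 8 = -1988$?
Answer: $- \frac{2601}{40301} + \frac{252 \sqrt{391}}{391} \approx 12.68$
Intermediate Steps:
$w = -9980$ ($w = -40 + 5 \left(-1988\right) = -40 - 9940 = -9980$)
$r{\left(N \right)} = -4 - 2 N$ ($r{\left(N \right)} = -4 + \left(N - 3 N\right) = -4 - 2 N$)
$\frac{r{\left(-128 \right)}}{\sqrt{10371 + w}} + \frac{\left(-51\right)^{2}}{-40301} = \frac{-4 - -256}{\sqrt{10371 - 9980}} + \frac{\left(-51\right)^{2}}{-40301} = \frac{-4 + 256}{\sqrt{391}} + 2601 \left(- \frac{1}{40301}\right) = 252 \frac{\sqrt{391}}{391} - \frac{2601}{40301} = \frac{252 \sqrt{391}}{391} - \frac{2601}{40301} = - \frac{2601}{40301} + \frac{252 \sqrt{391}}{391}$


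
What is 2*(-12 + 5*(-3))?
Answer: -54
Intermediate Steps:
2*(-12 + 5*(-3)) = 2*(-12 - 15) = 2*(-27) = -54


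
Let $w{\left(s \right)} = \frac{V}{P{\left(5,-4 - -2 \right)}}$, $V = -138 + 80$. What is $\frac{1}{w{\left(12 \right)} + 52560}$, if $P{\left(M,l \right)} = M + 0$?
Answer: $\frac{5}{262742} \approx 1.903 \cdot 10^{-5}$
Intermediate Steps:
$P{\left(M,l \right)} = M$
$V = -58$
$w{\left(s \right)} = - \frac{58}{5}$
$\frac{1}{w{\left(12 \right)} + 52560} = \frac{1}{- \frac{58}{5} + 52560} = \frac{1}{\frac{262742}{5}} = \frac{5}{262742}$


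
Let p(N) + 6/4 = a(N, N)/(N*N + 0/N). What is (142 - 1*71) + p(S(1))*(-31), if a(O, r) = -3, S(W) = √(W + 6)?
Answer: 1831/14 ≈ 130.79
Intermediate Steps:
S(W) = √(6 + W)
p(N) = -3/2 - 3/N² (p(N) = -3/2 - 3/(N*N + 0/N) = -3/2 - 3/(N² + 0) = -3/2 - 3/N²)
(142 - 1*71) + p(S(1))*(-31) = (142 - 1*71) + (-3/2 - 3/(6 + 1))*(-31) = (142 - 71) + (-3/2 - 3/(√7)²)*(-31) = 71 + (-3/2 - 3*⅐)*(-31) = 71 + (-3/2 - 3/7)*(-31) = 71 - 27/14*(-31) = 71 + 837/14 = 1831/14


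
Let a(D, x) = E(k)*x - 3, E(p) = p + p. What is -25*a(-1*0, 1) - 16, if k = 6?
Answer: -241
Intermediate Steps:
E(p) = 2*p
a(D, x) = -3 + 12*x (a(D, x) = (2*6)*x - 3 = 12*x - 3 = -3 + 12*x)
-25*a(-1*0, 1) - 16 = -25*(-3 + 12*1) - 16 = -25*(-3 + 12) - 16 = -25*9 - 16 = -225 - 16 = -241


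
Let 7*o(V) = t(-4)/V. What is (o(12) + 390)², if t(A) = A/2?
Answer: 268271641/1764 ≈ 1.5208e+5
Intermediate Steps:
t(A) = A/2 (t(A) = A*(½) = A/2)
o(V) = -2/(7*V) (o(V) = (((½)*(-4))/V)/7 = (-2/V)/7 = -2/(7*V))
(o(12) + 390)² = (-2/7/12 + 390)² = (-2/7*1/12 + 390)² = (-1/42 + 390)² = (16379/42)² = 268271641/1764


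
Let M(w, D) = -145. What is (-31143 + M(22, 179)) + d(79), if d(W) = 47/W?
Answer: -2471705/79 ≈ -31287.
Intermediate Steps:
(-31143 + M(22, 179)) + d(79) = (-31143 - 145) + 47/79 = -31288 + 47*(1/79) = -31288 + 47/79 = -2471705/79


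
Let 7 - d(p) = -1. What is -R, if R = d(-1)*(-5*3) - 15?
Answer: 135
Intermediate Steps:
d(p) = 8 (d(p) = 7 - 1*(-1) = 7 + 1 = 8)
R = -135 (R = 8*(-5*3) - 15 = 8*(-15) - 15 = -120 - 15 = -135)
-R = -1*(-135) = 135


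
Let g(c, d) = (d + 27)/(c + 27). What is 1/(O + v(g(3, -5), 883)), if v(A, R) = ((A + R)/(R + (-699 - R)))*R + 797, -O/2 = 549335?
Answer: -10485/11522903453 ≈ -9.0993e-7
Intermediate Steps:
O = -1098670 (O = -2*549335 = -1098670)
g(c, d) = (27 + d)/(27 + c)
v(A, R) = 797 + R*(-A/699 - R/699) (v(A, R) = ((A + R)/(-699))*R + 797 = ((A + R)*(-1/699))*R + 797 = (-A/699 - R/699)*R + 797 = R*(-A/699 - R/699) + 797 = 797 + R*(-A/699 - R/699))
1/(O + v(g(3, -5), 883)) = 1/(-1098670 + (797 - 1/699*883**2 - 1/699*(27 - 5)/(27 + 3)*883)) = 1/(-1098670 + (797 - 1/699*779689 - 1/699*22/30*883)) = 1/(-1098670 + (797 - 779689/699 - 1/699*(1/30)*22*883)) = 1/(-1098670 + (797 - 779689/699 - 1/699*11/15*883)) = 1/(-1098670 + (797 - 779689/699 - 9713/10485)) = 1/(-1098670 - 3348503/10485) = 1/(-11522903453/10485) = -10485/11522903453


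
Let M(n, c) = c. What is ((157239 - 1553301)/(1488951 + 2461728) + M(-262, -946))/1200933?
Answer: -1246246132/1581500261169 ≈ -0.00078802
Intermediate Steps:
((157239 - 1553301)/(1488951 + 2461728) + M(-262, -946))/1200933 = ((157239 - 1553301)/(1488951 + 2461728) - 946)/1200933 = (-1396062/3950679 - 946)*(1/1200933) = (-1396062*1/3950679 - 946)*(1/1200933) = (-465354/1316893 - 946)*(1/1200933) = -1246246132/1316893*1/1200933 = -1246246132/1581500261169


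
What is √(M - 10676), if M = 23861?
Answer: 3*√1465 ≈ 114.83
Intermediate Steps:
√(M - 10676) = √(23861 - 10676) = √13185 = 3*√1465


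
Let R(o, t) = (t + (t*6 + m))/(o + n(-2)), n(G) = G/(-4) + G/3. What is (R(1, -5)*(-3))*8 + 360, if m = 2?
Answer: 6552/5 ≈ 1310.4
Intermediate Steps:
n(G) = G/12 (n(G) = G*(-¼) + G*(⅓) = -G/4 + G/3 = G/12)
R(o, t) = (2 + 7*t)/(-⅙ + o) (R(o, t) = (t + (t*6 + 2))/(o + (1/12)*(-2)) = (t + (6*t + 2))/(o - ⅙) = (t + (2 + 6*t))/(-⅙ + o) = (2 + 7*t)/(-⅙ + o))
(R(1, -5)*(-3))*8 + 360 = ((6*(2 + 7*(-5))/(-1 + 6*1))*(-3))*8 + 360 = ((6*(2 - 35)/(-1 + 6))*(-3))*8 + 360 = ((6*(-33)/5)*(-3))*8 + 360 = ((6*(⅕)*(-33))*(-3))*8 + 360 = -198/5*(-3)*8 + 360 = (594/5)*8 + 360 = 4752/5 + 360 = 6552/5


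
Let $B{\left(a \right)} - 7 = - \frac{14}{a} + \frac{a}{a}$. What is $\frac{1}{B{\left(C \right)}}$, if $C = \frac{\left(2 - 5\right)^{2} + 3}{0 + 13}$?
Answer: $- \frac{6}{43} \approx -0.13953$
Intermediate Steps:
$C = \frac{12}{13}$ ($C = \frac{\left(-3\right)^{2} + 3}{13} = \left(9 + 3\right) \frac{1}{13} = 12 \cdot \frac{1}{13} = \frac{12}{13} \approx 0.92308$)
$B{\left(a \right)} = 8 - \frac{14}{a}$ ($B{\left(a \right)} = 7 - \left(\frac{14}{a} - \frac{a}{a}\right) = 7 + \left(- \frac{14}{a} + 1\right) = 7 + \left(1 - \frac{14}{a}\right) = 8 - \frac{14}{a}$)
$\frac{1}{B{\left(C \right)}} = \frac{1}{8 - \frac{14}{\frac{12}{13}}} = \frac{1}{8 - \frac{91}{6}} = \frac{1}{- \frac{43}{6}} = - \frac{6}{43}$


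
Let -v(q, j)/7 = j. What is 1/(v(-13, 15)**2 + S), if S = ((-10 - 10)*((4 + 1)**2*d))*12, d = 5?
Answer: -1/18975 ≈ -5.2701e-5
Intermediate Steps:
v(q, j) = -7*j
S = -30000 (S = ((-10 - 10)*((4 + 1)**2*5))*12 = -20*5**2*5*12 = -500*5*12 = -20*125*12 = -2500*12 = -30000)
1/(v(-13, 15)**2 + S) = 1/((-7*15)**2 - 30000) = 1/((-105)**2 - 30000) = 1/(11025 - 30000) = 1/(-18975) = -1/18975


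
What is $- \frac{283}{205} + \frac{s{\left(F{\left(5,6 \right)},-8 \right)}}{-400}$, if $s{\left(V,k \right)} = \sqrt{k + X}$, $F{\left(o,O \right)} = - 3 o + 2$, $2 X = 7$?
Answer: $- \frac{283}{205} - \frac{3 i \sqrt{2}}{800} \approx -1.3805 - 0.0053033 i$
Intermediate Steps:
$X = \frac{7}{2}$ ($X = \frac{1}{2} \cdot 7 = \frac{7}{2} \approx 3.5$)
$F{\left(o,O \right)} = 2 - 3 o$
$s{\left(V,k \right)} = \sqrt{\frac{7}{2} + k}$ ($s{\left(V,k \right)} = \sqrt{k + \frac{7}{2}} = \sqrt{\frac{7}{2} + k}$)
$- \frac{283}{205} + \frac{s{\left(F{\left(5,6 \right)},-8 \right)}}{-400} = - \frac{283}{205} + \frac{\frac{1}{2} \sqrt{14 + 4 \left(-8\right)}}{-400} = \left(-283\right) \frac{1}{205} + \frac{\sqrt{14 - 32}}{2} \left(- \frac{1}{400}\right) = - \frac{283}{205} + \frac{\sqrt{-18}}{2} \left(- \frac{1}{400}\right) = - \frac{283}{205} + \frac{3 i \sqrt{2}}{2} \left(- \frac{1}{400}\right) = - \frac{283}{205} - \frac{3 i \sqrt{2}}{800}$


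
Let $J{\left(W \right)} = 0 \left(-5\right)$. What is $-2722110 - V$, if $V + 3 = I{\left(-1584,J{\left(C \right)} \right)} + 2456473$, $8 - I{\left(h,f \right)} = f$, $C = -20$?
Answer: $-5178588$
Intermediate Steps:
$J{\left(W \right)} = 0$
$I{\left(h,f \right)} = 8 - f$
$V = 2456478$ ($V = -3 + \left(\left(8 - 0\right) + 2456473\right) = -3 + \left(\left(8 + 0\right) + 2456473\right) = -3 + \left(8 + 2456473\right) = -3 + 2456481 = 2456478$)
$-2722110 - V = -2722110 - 2456478 = -5178588$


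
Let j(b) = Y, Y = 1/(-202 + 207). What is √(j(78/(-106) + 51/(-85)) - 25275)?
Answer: I*√631870/5 ≈ 158.98*I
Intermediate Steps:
Y = ⅕ (Y = 1/5 = ⅕ ≈ 0.20000)
j(b) = ⅕
√(j(78/(-106) + 51/(-85)) - 25275) = √(⅕ - 25275) = √(-126374/5) = I*√631870/5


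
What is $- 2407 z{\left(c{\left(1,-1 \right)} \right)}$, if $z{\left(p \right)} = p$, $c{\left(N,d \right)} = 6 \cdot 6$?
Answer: $-86652$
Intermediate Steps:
$c{\left(N,d \right)} = 36$
$- 2407 z{\left(c{\left(1,-1 \right)} \right)} = \left(-2407\right) 36 = -86652$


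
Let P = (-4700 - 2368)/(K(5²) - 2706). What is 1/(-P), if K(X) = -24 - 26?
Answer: -689/1767 ≈ -0.38993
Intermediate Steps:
K(X) = -50
P = 1767/689 (P = (-4700 - 2368)/(-50 - 2706) = -7068/(-2756) = -7068*(-1/2756) = 1767/689 ≈ 2.5646)
1/(-P) = 1/(-1*1767/689) = 1/(-1767/689) = -689/1767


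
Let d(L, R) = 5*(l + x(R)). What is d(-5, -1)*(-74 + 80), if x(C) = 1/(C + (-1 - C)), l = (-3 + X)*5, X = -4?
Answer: -1080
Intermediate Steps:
l = -35 (l = (-3 - 4)*5 = -7*5 = -35)
x(C) = -1 (x(C) = 1/(-1) = -1)
d(L, R) = -180 (d(L, R) = 5*(-35 - 1) = 5*(-36) = -180)
d(-5, -1)*(-74 + 80) = -180*(-74 + 80) = -180*6 = -1080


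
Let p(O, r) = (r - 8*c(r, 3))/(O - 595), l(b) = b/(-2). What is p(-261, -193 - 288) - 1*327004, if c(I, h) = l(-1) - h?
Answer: -279914963/856 ≈ -3.2700e+5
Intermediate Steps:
l(b) = -b/2 (l(b) = b*(-½) = -b/2)
c(I, h) = ½ - h (c(I, h) = -½*(-1) - h = ½ - h)
p(O, r) = (20 + r)/(-595 + O) (p(O, r) = (r - 8*(½ - 1*3))/(O - 595) = (r - 8*(½ - 3))/(-595 + O) = (r - 8*(-5/2))/(-595 + O) = (r + 20)/(-595 + O) = (20 + r)/(-595 + O))
p(-261, -193 - 288) - 1*327004 = (20 + (-193 - 288))/(-595 - 261) - 1*327004 = (20 - 481)/(-856) - 327004 = -1/856*(-461) - 327004 = 461/856 - 327004 = -279914963/856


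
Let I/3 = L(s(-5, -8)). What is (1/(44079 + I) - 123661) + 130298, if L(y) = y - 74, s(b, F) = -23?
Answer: 290620957/43788 ≈ 6637.0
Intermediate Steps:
L(y) = -74 + y
I = -291 (I = 3*(-74 - 23) = 3*(-97) = -291)
(1/(44079 + I) - 123661) + 130298 = (1/(44079 - 291) - 123661) + 130298 = (1/43788 - 123661) + 130298 = -5414867867/43788 + 130298 = 290620957/43788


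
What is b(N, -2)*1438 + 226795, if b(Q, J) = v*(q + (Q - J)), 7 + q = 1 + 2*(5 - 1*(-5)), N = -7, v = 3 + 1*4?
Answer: 317389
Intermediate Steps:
v = 7 (v = 3 + 4 = 7)
q = 14 (q = -7 + (1 + 2*(5 - 1*(-5))) = -7 + (1 + 2*(5 + 5)) = -7 + (1 + 2*10) = -7 + (1 + 20) = -7 + 21 = 14)
b(Q, J) = 98 - 7*J + 7*Q (b(Q, J) = 7*(14 + (Q - J)) = 7*(14 + Q - J) = 98 - 7*J + 7*Q)
b(N, -2)*1438 + 226795 = (98 - 7*(-2) + 7*(-7))*1438 + 226795 = (98 + 14 - 49)*1438 + 226795 = 63*1438 + 226795 = 90594 + 226795 = 317389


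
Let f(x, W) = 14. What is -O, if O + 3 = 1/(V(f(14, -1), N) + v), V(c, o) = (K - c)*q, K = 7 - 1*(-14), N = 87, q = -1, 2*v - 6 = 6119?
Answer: 18331/6111 ≈ 2.9997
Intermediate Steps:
v = 6125/2 (v = 3 + (½)*6119 = 3 + 6119/2 = 6125/2 ≈ 3062.5)
K = 21 (K = 7 + 14 = 21)
V(c, o) = -21 + c (V(c, o) = (21 - c)*(-1) = -21 + c)
O = -18331/6111 (O = -3 + 1/((-21 + 14) + 6125/2) = -3 + 1/(-7 + 6125/2) = -3 + 1/(6111/2) = -3 + 2/6111 = -18331/6111 ≈ -2.9997)
-O = -1*(-18331/6111) = 18331/6111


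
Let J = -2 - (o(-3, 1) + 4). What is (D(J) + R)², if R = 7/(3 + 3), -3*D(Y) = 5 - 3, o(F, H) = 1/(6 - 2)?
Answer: ¼ ≈ 0.25000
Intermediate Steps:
o(F, H) = ¼ (o(F, H) = 1/4 = ¼)
J = -25/4 (J = -2 - (¼ + 4) = -2 - 1*17/4 = -2 - 17/4 = -25/4 ≈ -6.2500)
D(Y) = -⅔ (D(Y) = -(5 - 3)/3 = -⅓*2 = -⅔)
R = 7/6 ≈ 1.1667
(D(J) + R)² = (-⅔ + 7/6)² = (½)² = ¼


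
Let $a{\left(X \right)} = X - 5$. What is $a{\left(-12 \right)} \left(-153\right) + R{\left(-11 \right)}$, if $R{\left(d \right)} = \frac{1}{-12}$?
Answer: $\frac{31211}{12} \approx 2600.9$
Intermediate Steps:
$a{\left(X \right)} = -5 + X$ ($a{\left(X \right)} = X - 5 = -5 + X$)
$R{\left(d \right)} = - \frac{1}{12}$
$a{\left(-12 \right)} \left(-153\right) + R{\left(-11 \right)} = \left(-5 - 12\right) \left(-153\right) - \frac{1}{12} = \left(-17\right) \left(-153\right) - \frac{1}{12} = 2601 - \frac{1}{12} = \frac{31211}{12}$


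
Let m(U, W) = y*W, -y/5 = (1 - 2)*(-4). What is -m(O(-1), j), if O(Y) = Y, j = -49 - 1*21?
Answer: -1400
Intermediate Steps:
j = -70 (j = -49 - 21 = -70)
y = -20 (y = -5*(1 - 2)*(-4) = -(-5)*(-4) = -5*4 = -20)
m(U, W) = -20*W
-m(O(-1), j) = -(-20)*(-70) = -1*1400 = -1400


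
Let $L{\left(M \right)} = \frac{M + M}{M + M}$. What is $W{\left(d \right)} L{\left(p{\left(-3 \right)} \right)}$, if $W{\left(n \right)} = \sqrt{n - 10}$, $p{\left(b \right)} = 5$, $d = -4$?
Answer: $i \sqrt{14} \approx 3.7417 i$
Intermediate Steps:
$W{\left(n \right)} = \sqrt{-10 + n}$
$L{\left(M \right)} = 1$ ($L{\left(M \right)} = \frac{2 M}{2 M} = 2 M \frac{1}{2 M} = 1$)
$W{\left(d \right)} L{\left(p{\left(-3 \right)} \right)} = \sqrt{-10 - 4} \cdot 1 = \sqrt{-14} \cdot 1 = i \sqrt{14} \cdot 1 = i \sqrt{14}$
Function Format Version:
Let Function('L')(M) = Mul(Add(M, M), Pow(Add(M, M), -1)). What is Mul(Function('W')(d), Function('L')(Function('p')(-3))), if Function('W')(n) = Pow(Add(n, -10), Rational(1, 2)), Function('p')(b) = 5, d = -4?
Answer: Mul(I, Pow(14, Rational(1, 2))) ≈ Mul(3.7417, I)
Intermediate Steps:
Function('W')(n) = Pow(Add(-10, n), Rational(1, 2))
Function('L')(M) = 1 (Function('L')(M) = Mul(Mul(2, M), Pow(Mul(2, M), -1)) = Mul(Mul(2, M), Mul(Rational(1, 2), Pow(M, -1))) = 1)
Mul(Function('W')(d), Function('L')(Function('p')(-3))) = Mul(Pow(Add(-10, -4), Rational(1, 2)), 1) = Mul(Pow(-14, Rational(1, 2)), 1) = Mul(Mul(I, Pow(14, Rational(1, 2))), 1) = Mul(I, Pow(14, Rational(1, 2)))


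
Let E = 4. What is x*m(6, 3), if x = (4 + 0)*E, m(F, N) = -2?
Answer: -32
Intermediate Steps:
x = 16 (x = (4 + 0)*4 = 4*4 = 16)
x*m(6, 3) = 16*(-2) = -32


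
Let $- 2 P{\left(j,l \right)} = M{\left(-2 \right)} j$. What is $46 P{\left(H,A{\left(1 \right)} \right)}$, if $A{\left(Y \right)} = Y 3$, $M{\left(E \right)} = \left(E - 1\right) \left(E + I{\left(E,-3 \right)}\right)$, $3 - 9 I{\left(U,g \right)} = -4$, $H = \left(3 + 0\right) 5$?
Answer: $-1265$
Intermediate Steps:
$H = 15$ ($H = 3 \cdot 5 = 15$)
$I{\left(U,g \right)} = \frac{7}{9}$ ($I{\left(U,g \right)} = \frac{1}{3} - - \frac{4}{9} = \frac{1}{3} + \frac{4}{9} = \frac{7}{9}$)
$M{\left(E \right)} = \left(-1 + E\right) \left(\frac{7}{9} + E\right)$ ($M{\left(E \right)} = \left(E - 1\right) \left(E + \frac{7}{9}\right) = \left(-1 + E\right) \left(\frac{7}{9} + E\right)$)
$A{\left(Y \right)} = 3 Y$
$P{\left(j,l \right)} = - \frac{11 j}{6}$ ($P{\left(j,l \right)} = - \frac{\left(- \frac{7}{9} + \left(-2\right)^{2} - - \frac{4}{9}\right) j}{2} = - \frac{\left(- \frac{7}{9} + 4 + \frac{4}{9}\right) j}{2} = - \frac{\frac{11}{3} j}{2} = - \frac{11 j}{6}$)
$46 P{\left(H,A{\left(1 \right)} \right)} = 46 \left(\left(- \frac{11}{6}\right) 15\right) = 46 \left(- \frac{55}{2}\right) = -1265$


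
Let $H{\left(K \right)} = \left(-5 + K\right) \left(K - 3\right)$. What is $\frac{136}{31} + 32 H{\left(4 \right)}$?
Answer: $- \frac{856}{31} \approx -27.613$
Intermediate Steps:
$H{\left(K \right)} = \left(-5 + K\right) \left(-3 + K\right)$
$\frac{136}{31} + 32 H{\left(4 \right)} = \frac{136}{31} + 32 \left(15 + 4^{2} - 32\right) = 136 \cdot \frac{1}{31} + 32 \left(15 + 16 - 32\right) = \frac{136}{31} + 32 \left(-1\right) = \frac{136}{31} - 32 = - \frac{856}{31}$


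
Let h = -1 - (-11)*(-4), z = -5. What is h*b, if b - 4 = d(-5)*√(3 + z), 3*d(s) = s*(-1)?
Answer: -180 - 75*I*√2 ≈ -180.0 - 106.07*I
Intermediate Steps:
d(s) = -s/3 (d(s) = (s*(-1))/3 = (-s)/3 = -s/3)
h = -45 (h = -1 - 1*44 = -1 - 44 = -45)
b = 4 + 5*I*√2/3 (b = 4 + (-⅓*(-5))*√(3 - 5) = 4 + 5*√(-2)/3 = 4 + 5*(I*√2)/3 = 4 + 5*I*√2/3 ≈ 4.0 + 2.357*I)
h*b = -45*(4 + 5*I*√2/3) = -180 - 75*I*√2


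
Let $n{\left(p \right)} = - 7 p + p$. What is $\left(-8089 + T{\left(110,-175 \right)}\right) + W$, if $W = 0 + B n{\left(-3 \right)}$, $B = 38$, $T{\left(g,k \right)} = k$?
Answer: $-7580$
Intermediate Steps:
$n{\left(p \right)} = - 6 p$
$W = 684$ ($W = 0 + 38 \left(\left(-6\right) \left(-3\right)\right) = 0 + 38 \cdot 18 = 0 + 684 = 684$)
$\left(-8089 + T{\left(110,-175 \right)}\right) + W = \left(-8089 - 175\right) + 684 = -8264 + 684 = -7580$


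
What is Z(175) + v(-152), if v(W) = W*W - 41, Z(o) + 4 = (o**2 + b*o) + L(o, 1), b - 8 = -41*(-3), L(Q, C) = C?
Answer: 76610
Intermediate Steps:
b = 131 (b = 8 - 41*(-3) = 8 + 123 = 131)
Z(o) = -3 + o**2 + 131*o (Z(o) = -4 + ((o**2 + 131*o) + 1) = -4 + (1 + o**2 + 131*o) = -3 + o**2 + 131*o)
v(W) = -41 + W**2 (v(W) = W**2 - 41 = -41 + W**2)
Z(175) + v(-152) = (-3 + 175**2 + 131*175) + (-41 + (-152)**2) = (-3 + 30625 + 22925) + (-41 + 23104) = 53547 + 23063 = 76610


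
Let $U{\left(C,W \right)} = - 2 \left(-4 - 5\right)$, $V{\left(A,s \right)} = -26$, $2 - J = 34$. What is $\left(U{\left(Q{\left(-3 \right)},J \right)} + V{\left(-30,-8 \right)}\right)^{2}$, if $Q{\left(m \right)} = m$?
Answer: $64$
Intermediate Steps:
$J = -32$ ($J = 2 - 34 = -32$)
$U{\left(C,W \right)} = 18$ ($U{\left(C,W \right)} = \left(-2\right) \left(-9\right) = 18$)
$\left(U{\left(Q{\left(-3 \right)},J \right)} + V{\left(-30,-8 \right)}\right)^{2} = \left(18 - 26\right)^{2} = \left(-8\right)^{2} = 64$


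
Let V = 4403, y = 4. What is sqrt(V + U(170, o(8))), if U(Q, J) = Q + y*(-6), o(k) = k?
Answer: sqrt(4549) ≈ 67.446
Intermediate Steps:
U(Q, J) = -24 + Q (U(Q, J) = Q + 4*(-6) = Q - 24 = -24 + Q)
sqrt(V + U(170, o(8))) = sqrt(4403 + (-24 + 170)) = sqrt(4403 + 146) = sqrt(4549)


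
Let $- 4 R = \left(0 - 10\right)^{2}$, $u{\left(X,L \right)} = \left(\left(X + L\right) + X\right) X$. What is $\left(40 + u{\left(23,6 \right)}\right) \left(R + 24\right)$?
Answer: $-1236$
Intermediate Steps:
$u{\left(X,L \right)} = X \left(L + 2 X\right)$ ($u{\left(X,L \right)} = \left(\left(L + X\right) + X\right) X = \left(L + 2 X\right) X = X \left(L + 2 X\right)$)
$R = -25$ ($R = - \frac{\left(0 - 10\right)^{2}}{4} = - \frac{\left(-10\right)^{2}}{4} = \left(- \frac{1}{4}\right) 100 = -25$)
$\left(40 + u{\left(23,6 \right)}\right) \left(R + 24\right) = \left(40 + 23 \left(6 + 2 \cdot 23\right)\right) \left(-25 + 24\right) = \left(40 + 23 \left(6 + 46\right)\right) \left(-1\right) = \left(40 + 23 \cdot 52\right) \left(-1\right) = \left(40 + 1196\right) \left(-1\right) = 1236 \left(-1\right) = -1236$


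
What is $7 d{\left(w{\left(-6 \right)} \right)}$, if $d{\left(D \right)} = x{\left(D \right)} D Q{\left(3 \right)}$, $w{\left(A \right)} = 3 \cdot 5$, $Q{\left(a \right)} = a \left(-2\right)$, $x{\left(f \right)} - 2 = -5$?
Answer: $1890$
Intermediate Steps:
$x{\left(f \right)} = -3$ ($x{\left(f \right)} = 2 - 5 = -3$)
$Q{\left(a \right)} = - 2 a$
$w{\left(A \right)} = 15$
$d{\left(D \right)} = 18 D$ ($d{\left(D \right)} = - 3 D \left(\left(-2\right) 3\right) = - 3 D \left(-6\right) = 18 D$)
$7 d{\left(w{\left(-6 \right)} \right)} = 7 \cdot 18 \cdot 15 = 7 \cdot 270 = 1890$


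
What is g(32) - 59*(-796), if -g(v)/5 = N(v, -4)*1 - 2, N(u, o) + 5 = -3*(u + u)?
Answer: 47959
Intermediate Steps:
N(u, o) = -5 - 6*u (N(u, o) = -5 - 3*(u + u) = -5 - 6*u)
g(v) = 35 + 30*v (g(v) = -5*((-5 - 6*v)*1 - 2) = -5*((-5 - 6*v) - 2) = -5*(-7 - 6*v) = 35 + 30*v)
g(32) - 59*(-796) = (35 + 30*32) - 59*(-796) = (35 + 960) + 46964 = 995 + 46964 = 47959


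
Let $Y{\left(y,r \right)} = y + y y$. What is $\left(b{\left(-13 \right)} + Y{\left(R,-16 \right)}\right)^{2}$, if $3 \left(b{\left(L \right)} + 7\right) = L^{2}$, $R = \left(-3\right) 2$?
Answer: $\frac{56644}{9} \approx 6293.8$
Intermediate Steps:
$R = -6$
$Y{\left(y,r \right)} = y + y^{2}$
$b{\left(L \right)} = -7 + \frac{L^{2}}{3}$
$\left(b{\left(-13 \right)} + Y{\left(R,-16 \right)}\right)^{2} = \left(\left(-7 + \frac{\left(-13\right)^{2}}{3}\right) - 6 \left(1 - 6\right)\right)^{2} = \left(\left(-7 + \frac{1}{3} \cdot 169\right) - -30\right)^{2} = \left(\left(-7 + \frac{169}{3}\right) + 30\right)^{2} = \left(\frac{148}{3} + 30\right)^{2} = \left(\frac{238}{3}\right)^{2} = \frac{56644}{9}$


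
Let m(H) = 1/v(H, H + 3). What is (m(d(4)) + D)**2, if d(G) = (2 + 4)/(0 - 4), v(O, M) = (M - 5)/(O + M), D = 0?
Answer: 0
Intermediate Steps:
v(O, M) = (-5 + M)/(M + O)
d(G) = -3/2 (d(G) = 6/(-4) = 6*(-1/4) = -3/2)
m(H) = (3 + 2*H)/(-2 + H) (m(H) = 1/((-5 + (H + 3))/((H + 3) + H)) = 1/((-5 + (3 + H))/((3 + H) + H)) = 1/((-2 + H)/(3 + 2*H)) = (3 + 2*H)/(-2 + H))
(m(d(4)) + D)**2 = ((3 + 2*(-3/2))/(-2 - 3/2) + 0)**2 = ((3 - 3)/(-7/2) + 0)**2 = (-2/7*0 + 0)**2 = (0 + 0)**2 = 0**2 = 0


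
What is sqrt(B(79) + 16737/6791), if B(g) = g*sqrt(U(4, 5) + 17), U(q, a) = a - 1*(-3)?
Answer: sqrt(18330144962)/6791 ≈ 19.937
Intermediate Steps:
U(q, a) = 3 + a (U(q, a) = a + 3 = 3 + a)
B(g) = 5*g (B(g) = g*sqrt((3 + 5) + 17) = g*sqrt(8 + 17) = g*sqrt(25) = g*5 = 5*g)
sqrt(B(79) + 16737/6791) = sqrt(5*79 + 16737/6791) = sqrt(395 + 16737*(1/6791)) = sqrt(395 + 16737/6791) = sqrt(2699182/6791) = sqrt(18330144962)/6791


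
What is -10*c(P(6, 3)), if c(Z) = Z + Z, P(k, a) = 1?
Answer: -20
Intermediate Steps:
c(Z) = 2*Z
-10*c(P(6, 3)) = -20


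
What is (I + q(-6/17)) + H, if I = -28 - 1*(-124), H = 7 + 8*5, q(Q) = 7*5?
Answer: 178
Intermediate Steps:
q(Q) = 35
H = 47 (H = 7 + 40 = 47)
I = 96 (I = -28 + 124 = 96)
(I + q(-6/17)) + H = (96 + 35) + 47 = 131 + 47 = 178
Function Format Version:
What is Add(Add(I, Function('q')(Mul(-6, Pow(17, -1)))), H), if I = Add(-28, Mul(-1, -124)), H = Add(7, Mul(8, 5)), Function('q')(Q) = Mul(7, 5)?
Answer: 178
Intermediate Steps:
Function('q')(Q) = 35
H = 47 (H = Add(7, 40) = 47)
I = 96 (I = Add(-28, 124) = 96)
Add(Add(I, Function('q')(Mul(-6, Pow(17, -1)))), H) = Add(Add(96, 35), 47) = Add(131, 47) = 178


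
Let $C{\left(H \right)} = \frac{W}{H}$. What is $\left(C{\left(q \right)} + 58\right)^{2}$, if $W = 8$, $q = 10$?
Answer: $\frac{86436}{25} \approx 3457.4$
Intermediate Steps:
$C{\left(H \right)} = \frac{8}{H}$
$\left(C{\left(q \right)} + 58\right)^{2} = \left(\frac{8}{10} + 58\right)^{2} = \left(8 \cdot \frac{1}{10} + 58\right)^{2} = \left(\frac{4}{5} + 58\right)^{2} = \left(\frac{294}{5}\right)^{2} = \frac{86436}{25}$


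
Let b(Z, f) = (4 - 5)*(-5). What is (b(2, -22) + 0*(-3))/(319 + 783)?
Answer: 5/1102 ≈ 0.0045372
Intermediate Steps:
b(Z, f) = 5 (b(Z, f) = -1*(-5) = 5)
(b(2, -22) + 0*(-3))/(319 + 783) = (5 + 0*(-3))/(319 + 783) = (5 + 0)/1102 = 5*(1/1102) = 5/1102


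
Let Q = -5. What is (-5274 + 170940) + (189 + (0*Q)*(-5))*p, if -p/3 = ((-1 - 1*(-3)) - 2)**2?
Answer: 165666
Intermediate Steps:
p = 0 (p = -3*((-1 - 1*(-3)) - 2)**2 = -3*((-1 + 3) - 2)**2 = -3*(2 - 2)**2 = -3*0**2 = -3*0 = 0)
(-5274 + 170940) + (189 + (0*Q)*(-5))*p = (-5274 + 170940) + (189 + (0*(-5))*(-5))*0 = 165666 + (189 + 0*(-5))*0 = 165666 + (189 + 0)*0 = 165666 + 189*0 = 165666 + 0 = 165666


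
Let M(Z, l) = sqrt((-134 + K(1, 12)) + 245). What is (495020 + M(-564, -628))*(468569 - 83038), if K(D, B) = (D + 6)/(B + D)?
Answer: 190845555620 + 1927655*sqrt(754)/13 ≈ 1.9085e+11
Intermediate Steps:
K(D, B) = (6 + D)/(B + D)
M(Z, l) = 5*sqrt(754)/13 (M(Z, l) = sqrt((-134 + (6 + 1)/(12 + 1)) + 245) = sqrt((-134 + 7/13) + 245) = sqrt(-1735/13 + 245) = sqrt(1450/13) = 5*sqrt(754)/13)
(495020 + M(-564, -628))*(468569 - 83038) = (495020 + 5*sqrt(754)/13)*(468569 - 83038) = (495020 + 5*sqrt(754)/13)*385531 = 190845555620 + 1927655*sqrt(754)/13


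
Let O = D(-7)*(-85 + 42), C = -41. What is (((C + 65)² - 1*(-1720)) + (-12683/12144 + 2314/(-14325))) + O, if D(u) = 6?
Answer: 10737163673/5271600 ≈ 2036.8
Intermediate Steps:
O = -258 (O = 6*(-85 + 42) = 6*(-43) = -258)
(((C + 65)² - 1*(-1720)) + (-12683/12144 + 2314/(-14325))) + O = (((-41 + 65)² - 1*(-1720)) + (-12683/12144 + 2314/(-14325))) - 258 = ((24² + 1720) + (-12683*1/12144 + 2314*(-1/14325))) - 258 = ((576 + 1720) + (-1153/1104 - 2314/14325)) - 258 = (2296 - 6357127/5271600) - 258 = 12097236473/5271600 - 258 = 10737163673/5271600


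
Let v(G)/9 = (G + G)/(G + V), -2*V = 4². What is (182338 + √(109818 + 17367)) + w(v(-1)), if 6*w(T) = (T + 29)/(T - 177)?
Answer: 191454869/1050 + √127185 ≈ 1.8269e+5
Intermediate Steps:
V = -8 (V = -½*4² = -½*16 = -8)
v(G) = 18*G/(-8 + G) (v(G) = 9*((G + G)/(G - 8)) = 9*((2*G)/(-8 + G)) = 9*(2*G/(-8 + G)) = 18*G/(-8 + G))
w(T) = (29 + T)/(6*(-177 + T)) (w(T) = ((T + 29)/(T - 177))/6 = ((29 + T)/(-177 + T))/6 = (29 + T)/(6*(-177 + T)))
(182338 + √(109818 + 17367)) + w(v(-1)) = (182338 + √(109818 + 17367)) + (29 + 18*(-1)/(-8 - 1))/(6*(-177 + 18*(-1)/(-8 - 1))) = (182338 + √127185) + (29 + 18*(-1)/(-9))/(6*(-177 + 18*(-1)/(-9))) = (182338 + √127185) + (29 + 18*(-1)*(-⅑))/(6*(-177 + 18*(-1)*(-⅑))) = (182338 + √127185) + (29 + 2)/(6*(-177 + 2)) = (182338 + √127185) + (⅙)*31/(-175) = (182338 + √127185) + (⅙)*(-1/175)*31 = (182338 + √127185) - 31/1050 = 191454869/1050 + √127185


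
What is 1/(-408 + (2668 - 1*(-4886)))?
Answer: 1/7146 ≈ 0.00013994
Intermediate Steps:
1/(-408 + (2668 - 1*(-4886))) = 1/(-408 + (2668 + 4886)) = 1/(-408 + 7554) = 1/7146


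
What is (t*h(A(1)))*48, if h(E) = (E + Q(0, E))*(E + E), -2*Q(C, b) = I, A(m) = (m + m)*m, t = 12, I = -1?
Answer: 5760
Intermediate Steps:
A(m) = 2*m**2 (A(m) = (2*m)*m = 2*m**2)
Q(C, b) = 1/2 (Q(C, b) = -1/2*(-1) = 1/2)
h(E) = 2*E*(1/2 + E) (h(E) = (E + 1/2)*(E + E) = (1/2 + E)*(2*E) = 2*E*(1/2 + E))
(t*h(A(1)))*48 = (12*((2*1**2)*(1 + 2*(2*1**2))))*48 = (12*((2*1)*(1 + 2*(2*1))))*48 = (12*(2*(1 + 2*2)))*48 = (12*(2*(1 + 4)))*48 = (12*(2*5))*48 = (12*10)*48 = 120*48 = 5760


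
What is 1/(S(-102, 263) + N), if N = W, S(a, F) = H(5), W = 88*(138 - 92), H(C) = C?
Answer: 1/4053 ≈ 0.00024673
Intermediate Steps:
W = 4048 (W = 88*46 = 4048)
S(a, F) = 5
N = 4048
1/(S(-102, 263) + N) = 1/(5 + 4048) = 1/4053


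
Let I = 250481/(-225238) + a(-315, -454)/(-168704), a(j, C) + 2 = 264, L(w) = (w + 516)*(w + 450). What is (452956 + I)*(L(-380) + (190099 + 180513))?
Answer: 408918198959137572039/2374909472 ≈ 1.7218e+11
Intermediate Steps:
L(w) = (450 + w)*(516 + w) (L(w) = (516 + w)*(450 + w) = (450 + w)*(516 + w))
a(j, C) = 262 (a(j, C) = -2 + 264 = 262)
I = -10579039745/9499637888 (I = 250481/(-225238) + 262/(-168704) = 250481*(-1/225238) + 262*(-1/168704) = -250481/225238 - 131/84352 = -10579039745/9499637888 ≈ -1.1136)
(452956 + I)*(L(-380) + (190099 + 180513)) = (452956 - 10579039745/9499637888)*((232200 + (-380)² + 966*(-380)) + (190099 + 180513)) = 4302907400157183*((232200 + 144400 - 367080) + 370612)/9499637888 = 4302907400157183*(9520 + 370612)/9499637888 = (4302907400157183/9499637888)*380132 = 408918198959137572039/2374909472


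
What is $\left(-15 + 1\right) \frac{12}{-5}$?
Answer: $\frac{168}{5} \approx 33.6$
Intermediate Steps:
$\left(-15 + 1\right) \frac{12}{-5} = - 14 \cdot 12 \left(- \frac{1}{5}\right) = \left(-14\right) \left(- \frac{12}{5}\right) = \frac{168}{5}$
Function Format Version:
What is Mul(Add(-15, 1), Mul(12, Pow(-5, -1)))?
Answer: Rational(168, 5) ≈ 33.600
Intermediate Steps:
Mul(Add(-15, 1), Mul(12, Pow(-5, -1))) = Mul(-14, Mul(12, Rational(-1, 5))) = Mul(-14, Rational(-12, 5)) = Rational(168, 5)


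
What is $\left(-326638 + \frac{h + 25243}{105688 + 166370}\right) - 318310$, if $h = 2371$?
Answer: $- \frac{87731617685}{136029} \approx -6.4495 \cdot 10^{5}$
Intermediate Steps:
$\left(-326638 + \frac{h + 25243}{105688 + 166370}\right) - 318310 = \left(-326638 + \frac{2371 + 25243}{105688 + 166370}\right) - 318310 = \left(-326638 + \frac{27614}{272058}\right) - 318310 = \left(-326638 + 27614 \cdot \frac{1}{272058}\right) - 318310 = \left(-326638 + \frac{13807}{136029}\right) - 318310 = - \frac{44432226695}{136029} - 318310 = - \frac{87731617685}{136029}$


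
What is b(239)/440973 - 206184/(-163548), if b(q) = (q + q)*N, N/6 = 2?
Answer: 77322970/60707283 ≈ 1.2737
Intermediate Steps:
N = 12 (N = 6*2 = 12)
b(q) = 24*q (b(q) = (q + q)*12 = (2*q)*12 = 24*q)
b(239)/440973 - 206184/(-163548) = (24*239)/440973 - 206184/(-163548) = 5736*(1/440973) - 206184*(-1/163548) = 1912/146991 + 1562/1239 = 77322970/60707283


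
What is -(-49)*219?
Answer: 10731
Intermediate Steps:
-(-49)*219 = -1*(-10731) = 10731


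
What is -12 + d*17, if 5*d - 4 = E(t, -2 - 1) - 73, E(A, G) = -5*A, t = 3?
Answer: -1488/5 ≈ -297.60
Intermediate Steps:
d = -84/5 (d = ⅘ + (-5*3 - 73)/5 = ⅘ + (-15 - 73)/5 = ⅘ + (⅕)*(-88) = ⅘ - 88/5 = -84/5 ≈ -16.800)
-12 + d*17 = -12 - 84/5*17 = -12 - 1428/5 = -1488/5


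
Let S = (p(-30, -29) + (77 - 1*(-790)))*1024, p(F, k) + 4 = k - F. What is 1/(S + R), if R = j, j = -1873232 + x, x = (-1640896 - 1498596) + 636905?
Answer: -1/3491083 ≈ -2.8644e-7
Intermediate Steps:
p(F, k) = -4 + k - F (p(F, k) = -4 + (k - F) = -4 + k - F)
x = -2502587 (x = -3139492 + 636905 = -2502587)
j = -4375819 (j = -1873232 - 2502587 = -4375819)
R = -4375819
S = 884736 (S = ((-4 - 29 - 1*(-30)) + (77 - 1*(-790)))*1024 = ((-4 - 29 + 30) + (77 + 790))*1024 = (-3 + 867)*1024 = 864*1024 = 884736)
1/(S + R) = 1/(884736 - 4375819) = 1/(-3491083) = -1/3491083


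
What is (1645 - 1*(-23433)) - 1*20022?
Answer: 5056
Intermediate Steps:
(1645 - 1*(-23433)) - 1*20022 = (1645 + 23433) - 20022 = 25078 - 20022 = 5056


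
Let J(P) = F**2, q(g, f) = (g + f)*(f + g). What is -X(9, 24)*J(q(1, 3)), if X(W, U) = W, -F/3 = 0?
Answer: 0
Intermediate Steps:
F = 0 (F = -3*0 = 0)
q(g, f) = (f + g)**2 (q(g, f) = (f + g)*(f + g) = (f + g)**2)
J(P) = 0 (J(P) = 0**2 = 0)
-X(9, 24)*J(q(1, 3)) = -9*0 = -1*0 = 0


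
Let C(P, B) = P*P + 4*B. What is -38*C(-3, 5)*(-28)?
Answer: 30856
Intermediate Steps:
C(P, B) = P**2 + 4*B
-38*C(-3, 5)*(-28) = -38*((-3)**2 + 4*5)*(-28) = -38*(9 + 20)*(-28) = -38*29*(-28) = -1102*(-28) = 30856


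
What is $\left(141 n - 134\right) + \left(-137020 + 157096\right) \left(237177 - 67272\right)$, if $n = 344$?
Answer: $3411061150$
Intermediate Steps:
$\left(141 n - 134\right) + \left(-137020 + 157096\right) \left(237177 - 67272\right) = \left(141 \cdot 344 - 134\right) + \left(-137020 + 157096\right) \left(237177 - 67272\right) = \left(48504 - 134\right) + 20076 \cdot 169905 = 48370 + 3411012780 = 3411061150$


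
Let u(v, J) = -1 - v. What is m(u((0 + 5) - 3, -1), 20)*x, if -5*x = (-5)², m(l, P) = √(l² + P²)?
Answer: -5*√409 ≈ -101.12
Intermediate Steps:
m(l, P) = √(P² + l²)
x = -5 (x = -⅕*(-5)² = -⅕*25 = -5)
m(u((0 + 5) - 3, -1), 20)*x = √(20² + (-1 - ((0 + 5) - 3))²)*(-5) = √(400 + (-1 - (5 - 3))²)*(-5) = √(400 + (-1 - 1*2)²)*(-5) = √(400 + (-1 - 2)²)*(-5) = √(400 + (-3)²)*(-5) = √(400 + 9)*(-5) = √409*(-5) = -5*√409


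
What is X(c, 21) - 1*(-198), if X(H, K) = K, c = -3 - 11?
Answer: 219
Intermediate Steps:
c = -14
X(c, 21) - 1*(-198) = 21 - 1*(-198) = 21 + 198 = 219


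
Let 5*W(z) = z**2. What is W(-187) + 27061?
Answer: 170274/5 ≈ 34055.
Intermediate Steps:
W(z) = z**2/5
W(-187) + 27061 = (1/5)*(-187)**2 + 27061 = (1/5)*34969 + 27061 = 34969/5 + 27061 = 170274/5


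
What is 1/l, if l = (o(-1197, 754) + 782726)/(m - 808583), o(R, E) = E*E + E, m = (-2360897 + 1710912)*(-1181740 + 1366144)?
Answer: -119860642523/1351996 ≈ -88655.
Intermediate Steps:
m = -119859833940 (m = -649985*184404 = -119859833940)
o(R, E) = E + E**2 (o(R, E) = E**2 + E = E + E**2)
l = -1351996/119860642523 (l = (754*(1 + 754) + 782726)/(-119859833940 - 808583) = (754*755 + 782726)/(-119860642523) = (569270 + 782726)*(-1/119860642523) = 1351996*(-1/119860642523) = -1351996/119860642523 ≈ -1.1280e-5)
1/l = 1/(-1351996/119860642523) = -119860642523/1351996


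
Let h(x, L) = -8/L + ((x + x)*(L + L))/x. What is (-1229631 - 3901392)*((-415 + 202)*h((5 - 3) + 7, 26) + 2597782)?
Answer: -171807389634966/13 ≈ -1.3216e+13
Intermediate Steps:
h(x, L) = -8/L + 4*L (h(x, L) = -8/L + ((2*x)*(2*L))/x = -8/L + (4*L*x)/x = -8/L + 4*L)
(-1229631 - 3901392)*((-415 + 202)*h((5 - 3) + 7, 26) + 2597782) = (-1229631 - 3901392)*((-415 + 202)*(-8/26 + 4*26) + 2597782) = -5131023*(-213*(-8*1/26 + 104) + 2597782) = -5131023*(-213*(-4/13 + 104) + 2597782) = -5131023*(-213*1348/13 + 2597782) = -5131023*(-287124/13 + 2597782) = -5131023*33484042/13 = -171807389634966/13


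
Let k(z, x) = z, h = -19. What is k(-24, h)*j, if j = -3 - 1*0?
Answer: 72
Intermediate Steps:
j = -3 (j = -3 + 0 = -3)
k(-24, h)*j = -24*(-3) = 72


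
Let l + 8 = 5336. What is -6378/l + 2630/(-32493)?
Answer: -12291833/9617928 ≈ -1.2780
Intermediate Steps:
l = 5328 (l = -8 + 5336 = 5328)
-6378/l + 2630/(-32493) = -6378/5328 + 2630/(-32493) = -6378*1/5328 + 2630*(-1/32493) = -1063/888 - 2630/32493 = -12291833/9617928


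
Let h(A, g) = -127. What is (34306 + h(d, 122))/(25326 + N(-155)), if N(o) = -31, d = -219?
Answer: 34179/25295 ≈ 1.3512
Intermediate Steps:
(34306 + h(d, 122))/(25326 + N(-155)) = (34306 - 127)/(25326 - 31) = 34179/25295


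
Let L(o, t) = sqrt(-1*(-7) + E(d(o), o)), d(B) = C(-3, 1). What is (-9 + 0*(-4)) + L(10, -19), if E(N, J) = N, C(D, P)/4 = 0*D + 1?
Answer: -9 + sqrt(11) ≈ -5.6834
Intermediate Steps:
C(D, P) = 4 (C(D, P) = 4*(0*D + 1) = 4*(0 + 1) = 4*1 = 4)
d(B) = 4
L(o, t) = sqrt(11) (L(o, t) = sqrt(-1*(-7) + 4) = sqrt(7 + 4) = sqrt(11))
(-9 + 0*(-4)) + L(10, -19) = (-9 + 0*(-4)) + sqrt(11) = (-9 + 0) + sqrt(11) = -9 + sqrt(11)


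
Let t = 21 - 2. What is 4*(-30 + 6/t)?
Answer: -2256/19 ≈ -118.74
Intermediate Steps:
t = 19
4*(-30 + 6/t) = 4*(-30 + 6/19) = 4*(-564/19) = -2256/19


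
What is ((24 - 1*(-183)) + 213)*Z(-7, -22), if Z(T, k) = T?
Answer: -2940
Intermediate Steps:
((24 - 1*(-183)) + 213)*Z(-7, -22) = ((24 - 1*(-183)) + 213)*(-7) = ((24 + 183) + 213)*(-7) = (207 + 213)*(-7) = 420*(-7) = -2940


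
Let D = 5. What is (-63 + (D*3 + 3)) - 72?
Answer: -117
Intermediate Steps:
(-63 + (D*3 + 3)) - 72 = (-63 + (5*3 + 3)) - 72 = (-63 + (15 + 3)) - 72 = (-63 + 18) - 72 = -45 - 72 = -117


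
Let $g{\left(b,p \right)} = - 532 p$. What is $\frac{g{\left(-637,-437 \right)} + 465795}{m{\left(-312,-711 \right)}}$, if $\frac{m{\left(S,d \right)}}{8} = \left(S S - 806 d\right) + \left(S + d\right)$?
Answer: $\frac{698279}{5355096} \approx 0.1304$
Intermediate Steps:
$m{\left(S,d \right)} = - 6440 d + 8 S + 8 S^{2}$ ($m{\left(S,d \right)} = 8 \left(\left(S S - 806 d\right) + \left(S + d\right)\right) = 8 \left(\left(S^{2} - 806 d\right) + \left(S + d\right)\right) = 8 \left(S + S^{2} - 805 d\right) = - 6440 d + 8 S + 8 S^{2}$)
$\frac{g{\left(-637,-437 \right)} + 465795}{m{\left(-312,-711 \right)}} = \frac{\left(-532\right) \left(-437\right) + 465795}{\left(-6440\right) \left(-711\right) + 8 \left(-312\right) + 8 \left(-312\right)^{2}} = \frac{232484 + 465795}{4578840 - 2496 + 8 \cdot 97344} = \frac{698279}{4578840 - 2496 + 778752} = \frac{698279}{5355096}$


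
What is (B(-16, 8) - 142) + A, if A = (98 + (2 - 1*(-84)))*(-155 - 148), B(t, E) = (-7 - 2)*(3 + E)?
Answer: -55993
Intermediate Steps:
B(t, E) = -27 - 9*E (B(t, E) = -9*(3 + E) = -27 - 9*E)
A = -55752 (A = (98 + (2 + 84))*(-303) = (98 + 86)*(-303) = 184*(-303) = -55752)
(B(-16, 8) - 142) + A = ((-27 - 9*8) - 142) - 55752 = ((-27 - 72) - 142) - 55752 = (-99 - 142) - 55752 = -241 - 55752 = -55993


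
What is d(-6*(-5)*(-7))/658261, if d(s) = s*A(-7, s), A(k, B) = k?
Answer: 1470/658261 ≈ 0.0022332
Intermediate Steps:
d(s) = -7*s (d(s) = s*(-7) = -7*s)
d(-6*(-5)*(-7))/658261 = -7*(-6*(-5))*(-7)/658261 = -210*(-7)*(1/658261) = -7*(-210)*(1/658261) = 1470*(1/658261) = 1470/658261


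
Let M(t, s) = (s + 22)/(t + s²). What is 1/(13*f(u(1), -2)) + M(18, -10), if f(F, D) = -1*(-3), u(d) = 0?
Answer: 293/2301 ≈ 0.12734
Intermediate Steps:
f(F, D) = 3
M(t, s) = (22 + s)/(t + s²)
1/(13*f(u(1), -2)) + M(18, -10) = 1/(13*3) + (22 - 10)/(18 + (-10)²) = 1/39 + 12/(18 + 100) = 1/39 + 12/118 = 1/39 + (1/118)*12 = 1/39 + 6/59 = 293/2301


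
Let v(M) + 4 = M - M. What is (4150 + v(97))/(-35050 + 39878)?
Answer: 2073/2414 ≈ 0.85874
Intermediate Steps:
v(M) = -4 (v(M) = -4 + (M - M) = -4 + 0 = -4)
(4150 + v(97))/(-35050 + 39878) = (4150 - 4)/(-35050 + 39878) = 4146/4828 = 4146*(1/4828) = 2073/2414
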